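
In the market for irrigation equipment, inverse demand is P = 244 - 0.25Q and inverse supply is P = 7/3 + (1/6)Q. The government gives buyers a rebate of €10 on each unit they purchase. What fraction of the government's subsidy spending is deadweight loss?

Pre-subsidy: 244 - 0.25Q = 7/3 + (1/6)Q gives Q* = 580 and P* = 99.
With the rebate, buyers effectively pay Pb = Ps − 10, where Ps is the price sellers receive.
On the curves, Pb = 244 - 0.25Q and Ps = 7/3 + (1/6)Q; the wedge Ps − Pb = 10 gives 7/3 + (1/6)Q − (244 - 0.25Q) = 10, so Q' = 604.
Then Pb = 244 − 0.25·604 = 93 and Ps = 7/3 + (1/6)·604 = 103.
ΔCS = ½(580 + 604)(99 − 93) = 3552; ΔPS = ½(580 + 604)(103 − 99) = 2368.
Government spending = 10 × 604 = 6040.
DWL = ½ × 10 × (604 − 580) = 120; fraction = 120 / 6040 = 3/151.

DWL / government spending = 3/151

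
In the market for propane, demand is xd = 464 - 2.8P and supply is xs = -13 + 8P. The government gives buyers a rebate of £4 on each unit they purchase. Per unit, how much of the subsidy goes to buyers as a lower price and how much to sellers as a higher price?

Pre-subsidy: 464 - 2.8P = -13 + 8P gives P* = 265/6, x* = 1021/3.
With the rebate, buyers effectively pay Pb = Ps − 4, where Ps is the price sellers receive.
Demand in terms of Ps becomes xd = 464 − 2.8(Ps − 4) = 475.2 - 2.8Ps. Setting this equal to supply: 475.2 - 2.8Ps = -13 + 8Ps, so Ps = 2441/54.
Buyers pay Pb = 2441/54 − 4 = 2225/54; x' = -13 + 8·(2441/54) = 9413/27.
Buyers' price falls by P* − Pb = 265/6 − 2225/54 = 80/27; sellers' price rises by Ps − P* = 2441/54 − 265/6 = 28/27.

Buyers gain 80/27 per unit; sellers gain 28/27 per unit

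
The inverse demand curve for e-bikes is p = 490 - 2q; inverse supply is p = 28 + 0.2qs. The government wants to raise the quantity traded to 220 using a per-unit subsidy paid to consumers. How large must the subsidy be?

At q = 220, from the demand curve buyers pay pb = 490 − 2·220 = 50; from the supply curve sellers need ps = 28 + 0.2·220 = 72.
The subsidy must fill the gap: s = ps − pb = 72 − 50 = 22.

Required subsidy s = 22 per unit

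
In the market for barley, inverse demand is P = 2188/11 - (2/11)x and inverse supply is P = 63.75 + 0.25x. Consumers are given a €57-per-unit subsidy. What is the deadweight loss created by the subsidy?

Deadweight loss = €3762

Pre-subsidy: 2188/11 - (2/11)x = 63.75 + 0.25x gives x* = 313 and P* = 142.
With the rebate, buyers effectively pay Pb = Ps − 57, where Ps is the price sellers receive.
On the curves, Pb = 2188/11 - (2/11)x and Ps = 63.75 + 0.25x; the wedge Ps − Pb = 57 gives 63.75 + 0.25x − (2188/11 - (2/11)x) = 57, so x' = 445.
Then Pb = 2188/11 − (2/11)·445 = 118 and Ps = 63.75 + 0.25·445 = 175.
The subsidy expands output by 445 − 313 = 132 past the efficient level; on those units the gap between marginal cost and willingness to pay runs from 0 up to 57.
DWL = ½ × 57 × 132 = 3762.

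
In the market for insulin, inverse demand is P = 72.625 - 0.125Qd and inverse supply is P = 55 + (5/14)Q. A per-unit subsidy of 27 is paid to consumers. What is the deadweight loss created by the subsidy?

Pre-subsidy: 72.625 - 0.125Q = 55 + (5/14)Q gives Q* = 329/9 and P* = 1225/18.
With the rebate, buyers effectively pay Pb = Ps − 27, where Ps is the price sellers receive.
On the curves, Pb = 72.625 - 0.125Q and Ps = 55 + (5/14)Q; the wedge Ps − Pb = 27 gives 55 + (5/14)Q − (72.625 - 0.125Q) = 27, so Q' = 833/9.
Then Pb = 72.625 − 0.125·(833/9) = 1099/18 and Ps = 55 + (5/14)·(833/9) = 1585/18.
The subsidy expands output by 833/9 − 329/9 = 56 past the efficient level; on those units the gap between marginal cost and willingness to pay runs from 0 up to 27.
DWL = ½ × 27 × 56 = 756.

Deadweight loss = 756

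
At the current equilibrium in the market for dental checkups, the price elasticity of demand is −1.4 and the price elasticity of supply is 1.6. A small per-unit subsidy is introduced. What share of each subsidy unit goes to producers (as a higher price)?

Producer share = 7/15

For a small subsidy around the equilibrium, the benefit split depends on the relative slopes, which at a point are proportional to the elasticities.
Buyer share = εs/(εs + |εd|) = 1.6/(1.6 + 1.4) = 8/15; seller share = |εd|/(εs + |εd|) = 7/15.
So producers capture 7/15 of the subsidy.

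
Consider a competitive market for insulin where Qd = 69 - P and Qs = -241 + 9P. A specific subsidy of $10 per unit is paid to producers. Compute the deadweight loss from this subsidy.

Deadweight loss = $45

Pre-subsidy: 69 - P = -241 + 9P gives P* = 31, Q* = 38.
With the subsidy, sellers receive Ps = Pb + 10 for each unit, where Pb is the price buyers pay.
Supply in terms of Pb becomes Qs = -241 + 9(Pb + 10) = -151 + 9Pb. Setting this equal to demand: 69 - Pb = -151 + 9Pb, so Pb = 22.
Sellers receive Ps = 22 + 10 = 32; Q' = 69 − 1·22 = 47.
The subsidy expands output by 47 − 38 = 9 past the efficient level; on those units the gap between marginal cost and willingness to pay runs from 0 up to 10.
DWL = ½ × 10 × 9 = 45.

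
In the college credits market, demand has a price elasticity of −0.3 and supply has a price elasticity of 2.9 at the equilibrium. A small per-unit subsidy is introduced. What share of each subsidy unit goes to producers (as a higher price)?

For a small subsidy around the equilibrium, the benefit split depends on the relative slopes, which at a point are proportional to the elasticities.
Buyer share = εs/(εs + |εd|) = 2.9/(2.9 + 0.3) = 0.90625; seller share = |εd|/(εs + |εd|) = 0.09375.
So producers capture 0.09375 of the subsidy.

Producer share = 0.09375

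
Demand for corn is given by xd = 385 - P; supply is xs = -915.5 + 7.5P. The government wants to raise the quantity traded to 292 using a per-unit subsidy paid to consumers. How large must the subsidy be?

Required subsidy s = 68 per unit

At x = 292, invert demand for the buyer price: Pb = (385 − 292)/1 = 93; invert supply for the seller price: Ps = (292 − (-915.5))/7.5 = 161.
The subsidy must fill the gap: s = Ps − Pb = 161 − 93 = 68.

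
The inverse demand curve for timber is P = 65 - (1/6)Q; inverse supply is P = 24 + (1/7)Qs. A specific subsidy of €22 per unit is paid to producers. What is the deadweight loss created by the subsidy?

Deadweight loss = 10164/13

Pre-subsidy: 65 - (1/6)Q = 24 + (1/7)Q gives Q* = 1722/13 and P* = 558/13.
With the subsidy, sellers receive Ps = Pb + 22 for each unit, where Pb is the price buyers pay.
On the curves, Pb = 65 - (1/6)Q and Ps = 24 + (1/7)Q; the wedge Ps − Pb = 22 gives 24 + (1/7)Q − (65 - (1/6)Q) = 22, so Q' = 2646/13.
Then Pb = 65 − (1/6)·(2646/13) = 404/13 and Ps = 24 + (1/7)·(2646/13) = 690/13.
The subsidy expands output by 2646/13 − 1722/13 = 924/13 past the efficient level; on those units the gap between marginal cost and willingness to pay runs from 0 up to 22.
DWL = ½ × 22 × 924/13 = 10164/13.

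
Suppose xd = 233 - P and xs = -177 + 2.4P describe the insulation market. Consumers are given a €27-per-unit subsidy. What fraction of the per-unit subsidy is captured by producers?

Producer share = 5/17

Pre-subsidy: 233 - P = -177 + 2.4P gives P* = 2050/17, x* = 1911/17.
With the rebate, buyers effectively pay Pb = Ps − 27, where Ps is the price sellers receive.
Demand in terms of Ps becomes xd = 233 − 1(Ps − 27) = 260 - Ps. Setting this equal to supply: 260 - Ps = -177 + 2.4Ps, so Ps = 2185/17.
Buyers pay Pb = 2185/17 − 27 = 1726/17; x' = -177 + 2.4·(2185/17) = 2235/17.
Buyers' price falls by P* − Pb = 2050/17 − 1726/17 = 324/17; sellers' price rises by Ps − P* = 2185/17 − 2050/17 = 135/17.
So producers capture (135/17)/27 = 5/17 of each unit of subsidy.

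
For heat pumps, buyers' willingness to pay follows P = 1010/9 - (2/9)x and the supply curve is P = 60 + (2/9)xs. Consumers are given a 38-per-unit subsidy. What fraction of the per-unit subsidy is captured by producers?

Producer share = 0.5

Pre-subsidy: 1010/9 - (2/9)x = 60 + (2/9)x gives x* = 117.5 and P* = 775/9.
With the rebate, buyers effectively pay Pb = Ps − 38, where Ps is the price sellers receive.
On the curves, Pb = 1010/9 - (2/9)x and Ps = 60 + (2/9)x; the wedge Ps − Pb = 38 gives 60 + (2/9)x − (1010/9 - (2/9)x) = 38, so x' = 203.
Then Pb = 1010/9 − (2/9)·203 = 604/9 and Ps = 60 + (2/9)·203 = 946/9.
Buyers' price falls by P* − Pb = 775/9 − 604/9 = 19; sellers' price rises by Ps − P* = 946/9 − 775/9 = 19.
So producers capture 19/38 = 0.5 of each unit of subsidy.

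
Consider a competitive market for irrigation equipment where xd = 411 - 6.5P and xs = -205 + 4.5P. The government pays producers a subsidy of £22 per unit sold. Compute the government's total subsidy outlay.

Government cost = £2321

Pre-subsidy: 411 - 6.5P = -205 + 4.5P gives P* = 56, x* = 47.
With the subsidy, sellers receive Ps = Pb + 22 for each unit, where Pb is the price buyers pay.
Supply in terms of Pb becomes xs = -205 + 4.5(Pb + 22) = -106 + 4.5Pb. Setting this equal to demand: 411 - 6.5Pb = -106 + 4.5Pb, so Pb = 47.
Sellers receive Ps = 47 + 22 = 69; x' = 411 − 6.5·47 = 105.5.
Government outlay = subsidy × quantity = 22 × 105.5 = 2321.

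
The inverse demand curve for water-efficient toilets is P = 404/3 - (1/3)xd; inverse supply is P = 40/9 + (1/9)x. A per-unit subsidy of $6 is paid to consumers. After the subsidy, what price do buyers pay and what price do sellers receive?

Pre-subsidy: 404/3 - (1/3)x = 40/9 + (1/9)x gives x* = 293 and P* = 37.
With the rebate, buyers effectively pay Pb = Ps − 6, where Ps is the price sellers receive.
On the curves, Pb = 404/3 - (1/3)x and Ps = 40/9 + (1/9)x; the wedge Ps − Pb = 6 gives 40/9 + (1/9)x − (404/3 - (1/3)x) = 6, so x' = 306.5.
Then Pb = 404/3 − (1/3)·306.5 = 32.5 and Ps = 40/9 + (1/9)·306.5 = 38.5.

Buyers pay $32.5; sellers receive $38.5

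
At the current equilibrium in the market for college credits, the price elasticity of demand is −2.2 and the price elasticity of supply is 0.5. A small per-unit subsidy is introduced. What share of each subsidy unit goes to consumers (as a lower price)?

Consumer share = 5/27

For a small subsidy around the equilibrium, the benefit split depends on the relative slopes, which at a point are proportional to the elasticities.
Buyer share = εs/(εs + |εd|) = 0.5/(0.5 + 2.2) = 5/27; seller share = |εd|/(εs + |εd|) = 22/27.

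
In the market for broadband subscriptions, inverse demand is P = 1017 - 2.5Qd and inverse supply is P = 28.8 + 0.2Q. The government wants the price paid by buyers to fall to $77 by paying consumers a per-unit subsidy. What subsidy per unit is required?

Required subsidy s = $27 per unit

At a buyer price of 77, quantity demanded is 406.8 − 0.4·77 = 376.
Sellers supply 376 only when they receive Ps = 28.8 + 0.2·376 = 104.
s = Ps − Pb = 104 − 77 = 27.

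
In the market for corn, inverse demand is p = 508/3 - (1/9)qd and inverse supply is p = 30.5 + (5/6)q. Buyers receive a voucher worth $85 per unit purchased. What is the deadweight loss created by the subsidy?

Deadweight loss = $3825

Pre-subsidy: 508/3 - (1/9)q = 30.5 + (5/6)q gives q* = 147 and p* = 153.
With the rebate, buyers effectively pay pb = ps − 85, where ps is the price sellers receive.
On the curves, pb = 508/3 - (1/9)q and ps = 30.5 + (5/6)q; the wedge ps − pb = 85 gives 30.5 + (5/6)q − (508/3 - (1/9)q) = 85, so q' = 237.
Then pb = 508/3 − (1/9)·237 = 143 and ps = 30.5 + (5/6)·237 = 228.
The subsidy expands output by 237 − 147 = 90 past the efficient level; on those units the gap between marginal cost and willingness to pay runs from 0 up to 85.
DWL = ½ × 85 × 90 = 3825.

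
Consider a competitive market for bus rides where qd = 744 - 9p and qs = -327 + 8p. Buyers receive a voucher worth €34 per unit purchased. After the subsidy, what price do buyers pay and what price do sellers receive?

Buyers pay €47; sellers receive €81

Pre-subsidy: 744 - 9p = -327 + 8p gives p* = 63, q* = 177.
With the rebate, buyers effectively pay pb = ps − 34, where ps is the price sellers receive.
Demand in terms of ps becomes qd = 744 − 9(ps − 34) = 1050 - 9ps. Setting this equal to supply: 1050 - 9ps = -327 + 8ps, so ps = 81.
Buyers pay pb = 81 − 34 = 47; q' = -327 + 8·81 = 321.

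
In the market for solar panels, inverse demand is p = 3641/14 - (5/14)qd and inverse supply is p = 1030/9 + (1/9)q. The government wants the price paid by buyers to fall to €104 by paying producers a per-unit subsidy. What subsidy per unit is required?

Required subsidy s = €59 per unit

At a buyer price of 104, quantity demanded is 728.2 − 2.8·104 = 437.
Sellers supply 437 only when they receive ps = 1030/9 + (1/9)·437 = 163.
s = ps − pb = 163 − 104 = 59.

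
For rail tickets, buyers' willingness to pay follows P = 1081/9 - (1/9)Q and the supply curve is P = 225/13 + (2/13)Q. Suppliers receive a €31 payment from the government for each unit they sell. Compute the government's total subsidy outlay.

Pre-subsidy: 1081/9 - (1/9)Q = 225/13 + (2/13)Q gives Q* = 388 and P* = 77.
With the subsidy, sellers receive Ps = Pb + 31 for each unit, where Pb is the price buyers pay.
On the curves, Pb = 1081/9 - (1/9)Q and Ps = 225/13 + (2/13)Q; the wedge Ps − Pb = 31 gives 225/13 + (2/13)Q − (1081/9 - (1/9)Q) = 31, so Q' = 505.
Then Pb = 1081/9 − (1/9)·505 = 64 and Ps = 225/13 + (2/13)·505 = 95.
Government outlay = subsidy × quantity = 31 × 505 = 15655.

Government cost = €15655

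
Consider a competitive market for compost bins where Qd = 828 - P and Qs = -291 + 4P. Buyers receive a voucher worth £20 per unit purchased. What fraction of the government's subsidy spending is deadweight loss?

DWL / government spending = 40/3101

Pre-subsidy: 828 - P = -291 + 4P gives P* = 223.8, Q* = 604.2.
With the rebate, buyers effectively pay Pb = Ps − 20, where Ps is the price sellers receive.
Demand in terms of Ps becomes Qd = 828 − 1(Ps − 20) = 848 - Ps. Setting this equal to supply: 848 - Ps = -291 + 4Ps, so Ps = 227.8.
Buyers pay Pb = 227.8 − 20 = 207.8; Q' = -291 + 4·227.8 = 620.2.
ΔCS = ½(604.2 + 620.2)(223.8 − 207.8) = 9795.2; ΔPS = ½(604.2 + 620.2)(227.8 − 223.8) = 2448.8.
Government spending = 20 × 620.2 = 12404.
DWL = ½ × 20 × (620.2 − 604.2) = 160; fraction = 160 / 12404 = 40/3101.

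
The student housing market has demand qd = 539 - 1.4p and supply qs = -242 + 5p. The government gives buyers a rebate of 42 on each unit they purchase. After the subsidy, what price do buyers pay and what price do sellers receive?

Pre-subsidy: 539 - 1.4p = -242 + 5p gives p* = 122.03125, q* = 368.15625.
With the rebate, buyers effectively pay pb = ps − 42, where ps is the price sellers receive.
Demand in terms of ps becomes qd = 539 − 1.4(ps − 42) = 597.8 - 1.4ps. Setting this equal to supply: 597.8 - 1.4ps = -242 + 5ps, so ps = 131.21875.
Buyers pay pb = 131.21875 − 42 = 89.21875; q' = -242 + 5·131.21875 = 414.09375.

Buyers pay 89.21875; sellers receive 131.21875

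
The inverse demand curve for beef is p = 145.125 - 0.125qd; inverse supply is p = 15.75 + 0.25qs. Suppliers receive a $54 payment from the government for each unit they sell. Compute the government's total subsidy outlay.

Pre-subsidy: 145.125 - 0.125q = 15.75 + 0.25q gives q* = 345 and p* = 102.
With the subsidy, sellers receive ps = pb + 54 for each unit, where pb is the price buyers pay.
On the curves, pb = 145.125 - 0.125q and ps = 15.75 + 0.25q; the wedge ps − pb = 54 gives 15.75 + 0.25q − (145.125 - 0.125q) = 54, so q' = 489.
Then pb = 145.125 − 0.125·489 = 84 and ps = 15.75 + 0.25·489 = 138.
Government outlay = subsidy × quantity = 54 × 489 = 26406.

Government cost = $26406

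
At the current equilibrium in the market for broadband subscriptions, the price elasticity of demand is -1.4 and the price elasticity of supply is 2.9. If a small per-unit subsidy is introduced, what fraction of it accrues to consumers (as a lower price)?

Consumer share = 29/43

For a small subsidy around the equilibrium, the benefit split depends on the relative slopes, which at a point are proportional to the elasticities.
Buyer share = εs/(εs + |εd|) = 2.9/(2.9 + 1.4) = 29/43; seller share = |εd|/(εs + |εd|) = 14/43.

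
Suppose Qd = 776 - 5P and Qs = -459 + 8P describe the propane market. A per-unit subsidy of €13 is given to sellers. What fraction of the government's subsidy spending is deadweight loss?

Pre-subsidy: 776 - 5P = -459 + 8P gives P* = 95, Q* = 301.
With the subsidy, sellers receive Ps = Pb + 13 for each unit, where Pb is the price buyers pay.
Supply in terms of Pb becomes Qs = -459 + 8(Pb + 13) = -355 + 8Pb. Setting this equal to demand: 776 - 5Pb = -355 + 8Pb, so Pb = 87.
Sellers receive Ps = 87 + 13 = 100; Q' = 776 − 5·87 = 341.
ΔCS = ½(301 + 341)(95 − 87) = 2568; ΔPS = ½(301 + 341)(100 − 95) = 1605.
Government spending = 13 × 341 = 4433.
DWL = ½ × 13 × (341 − 301) = 260; fraction = 260 / 4433 = 20/341.

DWL / government spending = 20/341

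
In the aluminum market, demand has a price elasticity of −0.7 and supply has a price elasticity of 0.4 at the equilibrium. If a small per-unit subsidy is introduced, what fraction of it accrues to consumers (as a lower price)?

Consumer share = 4/11

For a small subsidy around the equilibrium, the benefit split depends on the relative slopes, which at a point are proportional to the elasticities.
Buyer share = εs/(εs + |εd|) = 0.4/(0.4 + 0.7) = 4/11; seller share = |εd|/(εs + |εd|) = 7/11.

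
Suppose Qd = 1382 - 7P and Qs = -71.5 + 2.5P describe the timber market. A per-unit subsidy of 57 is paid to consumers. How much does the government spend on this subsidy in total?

Government cost = 23712

Pre-subsidy: 1382 - 7P = -71.5 + 2.5P gives P* = 153, Q* = 311.
With the rebate, buyers effectively pay Pb = Ps − 57, where Ps is the price sellers receive.
Demand in terms of Ps becomes Qd = 1382 − 7(Ps − 57) = 1781 - 7Ps. Setting this equal to supply: 1781 - 7Ps = -71.5 + 2.5Ps, so Ps = 195.
Buyers pay Pb = 195 − 57 = 138; Q' = -71.5 + 2.5·195 = 416.
Government outlay = subsidy × quantity = 57 × 416 = 23712.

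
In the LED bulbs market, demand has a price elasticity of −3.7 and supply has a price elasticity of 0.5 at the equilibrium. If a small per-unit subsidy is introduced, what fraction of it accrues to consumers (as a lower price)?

For a small subsidy around the equilibrium, the benefit split depends on the relative slopes, which at a point are proportional to the elasticities.
Buyer share = εs/(εs + |εd|) = 0.5/(0.5 + 3.7) = 5/42; seller share = |εd|/(εs + |εd|) = 37/42.

Consumer share = 5/42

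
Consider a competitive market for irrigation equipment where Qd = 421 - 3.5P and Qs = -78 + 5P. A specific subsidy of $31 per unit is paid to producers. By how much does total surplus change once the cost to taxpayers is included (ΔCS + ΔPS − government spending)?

Net change in total surplus = -33635/34

Pre-subsidy: 421 - 3.5P = -78 + 5P gives P* = 998/17, Q* = 3664/17.
With the subsidy, sellers receive Ps = Pb + 31 for each unit, where Pb is the price buyers pay.
Supply in terms of Pb becomes Qs = -78 + 5(Pb + 31) = 77 + 5Pb. Setting this equal to demand: 421 - 3.5Pb = 77 + 5Pb, so Pb = 688/17.
Sellers receive Ps = 688/17 + 31 = 1215/17; Q' = 421 − 3.5·(688/17) = 4749/17.
ΔCS = ½(3664/17 + 4749/17)(998/17 − 688/17) = 1304015/289; ΔPS = ½(3664/17 + 4749/17)(1215/17 − 998/17) = 1825621/578.
Government spending = 31 × 4749/17 = 147219/17.
Net change = 1304015/289 + 1825621/578 − 147219/17 = -33635/34. The loss equals the DWL triangle ½·31·1085/17.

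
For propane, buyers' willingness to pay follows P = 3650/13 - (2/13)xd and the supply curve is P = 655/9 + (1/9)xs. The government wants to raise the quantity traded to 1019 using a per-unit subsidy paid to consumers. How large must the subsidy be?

Required subsidy s = 62 per unit

At x = 1019, from the demand curve buyers pay Pb = 3650/13 − (2/13)·1019 = 124; from the supply curve sellers need Ps = 655/9 + (1/9)·1019 = 186.
The subsidy must fill the gap: s = Ps − Pb = 186 − 124 = 62.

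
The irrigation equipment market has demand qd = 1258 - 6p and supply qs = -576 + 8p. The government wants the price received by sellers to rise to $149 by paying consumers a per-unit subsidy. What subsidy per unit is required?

Required subsidy s = $42 per unit

At a seller price of 149, quantity supplied is -576 + 8·149 = 616.
Buyers absorb 616 only when they pay pb with 1258 − 6·pb = 616, i.e. pb = 107.
s = ps − pb = 149 − 107 = 42.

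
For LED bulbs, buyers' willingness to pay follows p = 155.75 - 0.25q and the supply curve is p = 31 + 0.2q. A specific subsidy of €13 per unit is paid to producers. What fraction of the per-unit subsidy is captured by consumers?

Pre-subsidy: 155.75 - 0.25q = 31 + 0.2q gives q* = 2495/9 and p* = 778/9.
With the subsidy, sellers receive ps = pb + 13 for each unit, where pb is the price buyers pay.
On the curves, pb = 155.75 - 0.25q and ps = 31 + 0.2q; the wedge ps − pb = 13 gives 31 + 0.2q − (155.75 - 0.25q) = 13, so q' = 2755/9.
Then pb = 155.75 − 0.25·(2755/9) = 713/9 and ps = 31 + 0.2·(2755/9) = 830/9.
Buyers' price falls by p* − pb = 778/9 − 713/9 = 65/9; sellers' price rises by ps − p* = 830/9 − 778/9 = 52/9.
So consumers capture (65/9)/13 = 5/9 of each unit of subsidy.

Consumer share = 5/9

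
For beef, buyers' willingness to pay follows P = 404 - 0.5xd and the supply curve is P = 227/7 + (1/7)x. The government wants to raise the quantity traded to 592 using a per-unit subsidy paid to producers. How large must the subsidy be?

Required subsidy s = 9 per unit

At x = 592, from the demand curve buyers pay Pb = 404 − 0.5·592 = 108; from the supply curve sellers need Ps = 227/7 + (1/7)·592 = 117.
The subsidy must fill the gap: s = Ps − Pb = 117 − 108 = 9.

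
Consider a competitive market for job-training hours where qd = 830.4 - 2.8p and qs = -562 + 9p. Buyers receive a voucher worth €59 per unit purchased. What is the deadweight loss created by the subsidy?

Deadweight loss = €3717

Pre-subsidy: 830.4 - 2.8p = -562 + 9p gives p* = 118, q* = 500.
With the rebate, buyers effectively pay pb = ps − 59, where ps is the price sellers receive.
Demand in terms of ps becomes qd = 830.4 − 2.8(ps − 59) = 995.6 - 2.8ps. Setting this equal to supply: 995.6 - 2.8ps = -562 + 9ps, so ps = 132.
Buyers pay pb = 132 − 59 = 73; q' = -562 + 9·132 = 626.
The subsidy expands output by 626 − 500 = 126 past the efficient level; on those units the gap between marginal cost and willingness to pay runs from 0 up to 59.
DWL = ½ × 59 × 126 = 3717.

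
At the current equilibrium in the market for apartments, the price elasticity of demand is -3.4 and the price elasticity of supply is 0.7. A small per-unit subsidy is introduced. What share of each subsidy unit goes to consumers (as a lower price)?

For a small subsidy around the equilibrium, the benefit split depends on the relative slopes, which at a point are proportional to the elasticities.
Buyer share = εs/(εs + |εd|) = 0.7/(0.7 + 3.4) = 7/41; seller share = |εd|/(εs + |εd|) = 34/41.

Consumer share = 7/41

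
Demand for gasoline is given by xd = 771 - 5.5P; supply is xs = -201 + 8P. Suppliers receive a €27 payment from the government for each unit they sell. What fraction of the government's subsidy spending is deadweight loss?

DWL / government spending = 44/463

Pre-subsidy: 771 - 5.5P = -201 + 8P gives P* = 72, x* = 375.
With the subsidy, sellers receive Ps = Pb + 27 for each unit, where Pb is the price buyers pay.
Supply in terms of Pb becomes xs = -201 + 8(Pb + 27) = 15 + 8Pb. Setting this equal to demand: 771 - 5.5Pb = 15 + 8Pb, so Pb = 56.
Sellers receive Ps = 56 + 27 = 83; x' = 771 − 5.5·56 = 463.
ΔCS = ½(375 + 463)(72 − 56) = 6704; ΔPS = ½(375 + 463)(83 − 72) = 4609.
Government spending = 27 × 463 = 12501.
DWL = ½ × 27 × (463 − 375) = 1188; fraction = 1188 / 12501 = 44/463.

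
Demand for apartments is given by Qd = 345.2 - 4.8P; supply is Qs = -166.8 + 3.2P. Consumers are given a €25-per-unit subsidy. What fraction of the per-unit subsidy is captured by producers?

Pre-subsidy: 345.2 - 4.8P = -166.8 + 3.2P gives P* = 64, Q* = 38.
With the rebate, buyers effectively pay Pb = Ps − 25, where Ps is the price sellers receive.
Demand in terms of Ps becomes Qd = 345.2 − 4.8(Ps − 25) = 465.2 - 4.8Ps. Setting this equal to supply: 465.2 - 4.8Ps = -166.8 + 3.2Ps, so Ps = 79.
Buyers pay Pb = 79 − 25 = 54; Q' = -166.8 + 3.2·79 = 86.
Buyers' price falls by P* − Pb = 64 − 54 = 10; sellers' price rises by Ps − P* = 79 − 64 = 15.
So producers capture 15/25 = 0.6 of each unit of subsidy.

Producer share = 0.6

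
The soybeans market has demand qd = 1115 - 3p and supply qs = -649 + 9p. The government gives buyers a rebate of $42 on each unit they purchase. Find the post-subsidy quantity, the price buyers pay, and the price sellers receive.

Pre-subsidy: 1115 - 3p = -649 + 9p gives p* = 147, q* = 674.
With the rebate, buyers effectively pay pb = ps − 42, where ps is the price sellers receive.
Demand in terms of ps becomes qd = 1115 − 3(ps − 42) = 1241 - 3ps. Setting this equal to supply: 1241 - 3ps = -649 + 9ps, so ps = 157.5.
Buyers pay pb = 157.5 − 42 = 115.5; q' = -649 + 9·157.5 = 768.5.

q' = 768.5; buyers pay $115.5; sellers receive $157.5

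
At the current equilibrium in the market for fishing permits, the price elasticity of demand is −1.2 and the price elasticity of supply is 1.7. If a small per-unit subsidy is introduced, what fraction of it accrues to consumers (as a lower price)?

For a small subsidy around the equilibrium, the benefit split depends on the relative slopes, which at a point are proportional to the elasticities.
Buyer share = εs/(εs + |εd|) = 1.7/(1.7 + 1.2) = 17/29; seller share = |εd|/(εs + |εd|) = 12/29.

Consumer share = 17/29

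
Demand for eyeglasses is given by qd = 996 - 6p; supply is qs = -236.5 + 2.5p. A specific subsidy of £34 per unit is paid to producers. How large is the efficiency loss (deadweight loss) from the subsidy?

Deadweight loss = £1020

Pre-subsidy: 996 - 6p = -236.5 + 2.5p gives p* = 145, q* = 126.
With the subsidy, sellers receive ps = pb + 34 for each unit, where pb is the price buyers pay.
Supply in terms of pb becomes qs = -236.5 + 2.5(pb + 34) = -151.5 + 2.5pb. Setting this equal to demand: 996 - 6pb = -151.5 + 2.5pb, so pb = 135.
Sellers receive ps = 135 + 34 = 169; q' = 996 − 6·135 = 186.
The subsidy expands output by 186 − 126 = 60 past the efficient level; on those units the gap between marginal cost and willingness to pay runs from 0 up to 34.
DWL = ½ × 34 × 60 = 1020.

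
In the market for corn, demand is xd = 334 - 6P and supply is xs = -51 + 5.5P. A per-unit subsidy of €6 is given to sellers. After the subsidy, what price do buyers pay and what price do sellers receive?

Pre-subsidy: 334 - 6P = -51 + 5.5P gives P* = 770/23, x* = 3062/23.
With the subsidy, sellers receive Ps = Pb + 6 for each unit, where Pb is the price buyers pay.
Supply in terms of Pb becomes xs = -51 + 5.5(Pb + 6) = -18 + 5.5Pb. Setting this equal to demand: 334 - 6Pb = -18 + 5.5Pb, so Pb = 704/23.
Sellers receive Ps = 704/23 + 6 = 842/23; x' = 334 − 6·(704/23) = 3458/23.

Buyers pay 704/23; sellers receive 842/23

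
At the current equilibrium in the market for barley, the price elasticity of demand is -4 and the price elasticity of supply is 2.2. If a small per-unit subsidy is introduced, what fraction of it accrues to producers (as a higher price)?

For a small subsidy around the equilibrium, the benefit split depends on the relative slopes, which at a point are proportional to the elasticities.
Buyer share = εs/(εs + |εd|) = 2.2/(2.2 + 4) = 11/31; seller share = |εd|/(εs + |εd|) = 20/31.
So producers capture 20/31 of the subsidy.

Producer share = 20/31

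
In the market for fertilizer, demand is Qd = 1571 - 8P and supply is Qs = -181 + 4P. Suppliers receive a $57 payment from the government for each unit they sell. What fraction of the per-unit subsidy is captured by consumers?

Consumer share = 1/3

Pre-subsidy: 1571 - 8P = -181 + 4P gives P* = 146, Q* = 403.
With the subsidy, sellers receive Ps = Pb + 57 for each unit, where Pb is the price buyers pay.
Supply in terms of Pb becomes Qs = -181 + 4(Pb + 57) = 47 + 4Pb. Setting this equal to demand: 1571 - 8Pb = 47 + 4Pb, so Pb = 127.
Sellers receive Ps = 127 + 57 = 184; Q' = 1571 − 8·127 = 555.
Buyers' price falls by P* − Pb = 146 − 127 = 19; sellers' price rises by Ps − P* = 184 − 146 = 38.
So consumers capture 19/57 = 1/3 of each unit of subsidy.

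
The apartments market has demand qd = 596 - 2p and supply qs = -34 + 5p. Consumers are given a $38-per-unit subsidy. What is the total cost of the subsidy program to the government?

Government cost = 125096/7

Pre-subsidy: 596 - 2p = -34 + 5p gives p* = 90, q* = 416.
With the rebate, buyers effectively pay pb = ps − 38, where ps is the price sellers receive.
Demand in terms of ps becomes qd = 596 − 2(ps − 38) = 672 - 2ps. Setting this equal to supply: 672 - 2ps = -34 + 5ps, so ps = 706/7.
Buyers pay pb = 706/7 − 38 = 440/7; q' = -34 + 5·(706/7) = 3292/7.
Government outlay = subsidy × quantity = 38 × 3292/7 = 125096/7.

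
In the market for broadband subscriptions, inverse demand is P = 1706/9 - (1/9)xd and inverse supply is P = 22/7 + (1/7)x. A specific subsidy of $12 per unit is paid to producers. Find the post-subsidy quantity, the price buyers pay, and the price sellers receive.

x' = 781.25; buyers pay $102.75; sellers receive $114.75

Pre-subsidy: 1706/9 - (1/9)x = 22/7 + (1/7)x gives x* = 734 and P* = 108.
With the subsidy, sellers receive Ps = Pb + 12 for each unit, where Pb is the price buyers pay.
On the curves, Pb = 1706/9 - (1/9)x and Ps = 22/7 + (1/7)x; the wedge Ps − Pb = 12 gives 22/7 + (1/7)x − (1706/9 - (1/9)x) = 12, so x' = 781.25.
Then Pb = 1706/9 − (1/9)·781.25 = 102.75 and Ps = 22/7 + (1/7)·781.25 = 114.75.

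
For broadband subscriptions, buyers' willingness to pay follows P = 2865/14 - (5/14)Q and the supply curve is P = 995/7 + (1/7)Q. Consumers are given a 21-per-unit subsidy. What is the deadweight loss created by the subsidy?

Pre-subsidy: 2865/14 - (5/14)Q = 995/7 + (1/7)Q gives Q* = 125 and P* = 160.
With the rebate, buyers effectively pay Pb = Ps − 21, where Ps is the price sellers receive.
On the curves, Pb = 2865/14 - (5/14)Q and Ps = 995/7 + (1/7)Q; the wedge Ps − Pb = 21 gives 995/7 + (1/7)Q − (2865/14 - (5/14)Q) = 21, so Q' = 167.
Then Pb = 2865/14 − (5/14)·167 = 145 and Ps = 995/7 + (1/7)·167 = 166.
The subsidy expands output by 167 − 125 = 42 past the efficient level; on those units the gap between marginal cost and willingness to pay runs from 0 up to 21.
DWL = ½ × 21 × 42 = 441.

Deadweight loss = 441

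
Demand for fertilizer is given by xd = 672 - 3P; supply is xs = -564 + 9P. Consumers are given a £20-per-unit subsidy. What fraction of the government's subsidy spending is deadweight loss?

Pre-subsidy: 672 - 3P = -564 + 9P gives P* = 103, x* = 363.
With the rebate, buyers effectively pay Pb = Ps − 20, where Ps is the price sellers receive.
Demand in terms of Ps becomes xd = 672 − 3(Ps − 20) = 732 - 3Ps. Setting this equal to supply: 732 - 3Ps = -564 + 9Ps, so Ps = 108.
Buyers pay Pb = 108 − 20 = 88; x' = -564 + 9·108 = 408.
ΔCS = ½(363 + 408)(103 − 88) = 5782.5; ΔPS = ½(363 + 408)(108 − 103) = 1927.5.
Government spending = 20 × 408 = 8160.
DWL = ½ × 20 × (408 − 363) = 450; fraction = 450 / 8160 = 15/272.

DWL / government spending = 15/272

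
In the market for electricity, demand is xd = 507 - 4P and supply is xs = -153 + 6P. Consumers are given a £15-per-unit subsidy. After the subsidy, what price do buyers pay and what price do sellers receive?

Buyers pay £57; sellers receive £72

Pre-subsidy: 507 - 4P = -153 + 6P gives P* = 66, x* = 243.
With the rebate, buyers effectively pay Pb = Ps − 15, where Ps is the price sellers receive.
Demand in terms of Ps becomes xd = 507 − 4(Ps − 15) = 567 - 4Ps. Setting this equal to supply: 567 - 4Ps = -153 + 6Ps, so Ps = 72.
Buyers pay Pb = 72 − 15 = 57; x' = -153 + 6·72 = 279.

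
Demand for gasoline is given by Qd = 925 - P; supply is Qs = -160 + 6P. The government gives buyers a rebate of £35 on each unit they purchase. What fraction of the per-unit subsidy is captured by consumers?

Consumer share = 6/7

Pre-subsidy: 925 - P = -160 + 6P gives P* = 155, Q* = 770.
With the rebate, buyers effectively pay Pb = Ps − 35, where Ps is the price sellers receive.
Demand in terms of Ps becomes Qd = 925 − 1(Ps − 35) = 960 - Ps. Setting this equal to supply: 960 - Ps = -160 + 6Ps, so Ps = 160.
Buyers pay Pb = 160 − 35 = 125; Q' = -160 + 6·160 = 800.
Buyers' price falls by P* − Pb = 155 − 125 = 30; sellers' price rises by Ps − P* = 160 − 155 = 5.
So consumers capture 30/35 = 6/7 of each unit of subsidy.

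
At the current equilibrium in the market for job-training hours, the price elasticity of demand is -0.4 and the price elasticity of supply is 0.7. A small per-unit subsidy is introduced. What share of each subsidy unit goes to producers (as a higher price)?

Producer share = 4/11

For a small subsidy around the equilibrium, the benefit split depends on the relative slopes, which at a point are proportional to the elasticities.
Buyer share = εs/(εs + |εd|) = 0.7/(0.7 + 0.4) = 7/11; seller share = |εd|/(εs + |εd|) = 4/11.
So producers capture 4/11 of the subsidy.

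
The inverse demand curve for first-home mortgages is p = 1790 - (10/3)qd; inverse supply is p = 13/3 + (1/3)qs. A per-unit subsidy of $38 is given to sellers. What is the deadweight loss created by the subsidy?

Pre-subsidy: 1790 - (10/3)q = 13/3 + (1/3)q gives q* = 487 and p* = 500/3.
With the subsidy, sellers receive ps = pb + 38 for each unit, where pb is the price buyers pay.
On the curves, pb = 1790 - (10/3)q and ps = 13/3 + (1/3)q; the wedge ps − pb = 38 gives 13/3 + (1/3)q − (1790 - (10/3)q) = 38, so q' = 5471/11.
Then pb = 1790 − (10/3)·(5471/11) = 4360/33 and ps = 13/3 + (1/3)·(5471/11) = 5614/33.
The subsidy expands output by 5471/11 − 487 = 114/11 past the efficient level; on those units the gap between marginal cost and willingness to pay runs from 0 up to 38.
DWL = ½ × 38 × 114/11 = 2166/11.

Deadweight loss = 2166/11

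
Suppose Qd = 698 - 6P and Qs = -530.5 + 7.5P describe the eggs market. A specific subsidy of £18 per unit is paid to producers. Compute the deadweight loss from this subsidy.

Pre-subsidy: 698 - 6P = -530.5 + 7.5P gives P* = 91, Q* = 152.
With the subsidy, sellers receive Ps = Pb + 18 for each unit, where Pb is the price buyers pay.
Supply in terms of Pb becomes Qs = -530.5 + 7.5(Pb + 18) = -395.5 + 7.5Pb. Setting this equal to demand: 698 - 6Pb = -395.5 + 7.5Pb, so Pb = 81.
Sellers receive Ps = 81 + 18 = 99; Q' = 698 − 6·81 = 212.
The subsidy expands output by 212 − 152 = 60 past the efficient level; on those units the gap between marginal cost and willingness to pay runs from 0 up to 18.
DWL = ½ × 18 × 60 = 540.

Deadweight loss = £540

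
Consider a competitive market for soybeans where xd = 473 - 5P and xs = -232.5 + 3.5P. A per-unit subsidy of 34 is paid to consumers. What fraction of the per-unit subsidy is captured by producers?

Pre-subsidy: 473 - 5P = -232.5 + 3.5P gives P* = 83, x* = 58.
With the rebate, buyers effectively pay Pb = Ps − 34, where Ps is the price sellers receive.
Demand in terms of Ps becomes xd = 473 − 5(Ps − 34) = 643 - 5Ps. Setting this equal to supply: 643 - 5Ps = -232.5 + 3.5Ps, so Ps = 103.
Buyers pay Pb = 103 − 34 = 69; x' = -232.5 + 3.5·103 = 128.
Buyers' price falls by P* − Pb = 83 − 69 = 14; sellers' price rises by Ps − P* = 103 − 83 = 20.
So producers capture 20/34 = 10/17 of each unit of subsidy.

Producer share = 10/17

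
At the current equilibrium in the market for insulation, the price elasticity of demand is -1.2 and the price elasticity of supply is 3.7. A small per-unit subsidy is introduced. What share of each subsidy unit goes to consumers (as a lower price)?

Consumer share = 37/49

For a small subsidy around the equilibrium, the benefit split depends on the relative slopes, which at a point are proportional to the elasticities.
Buyer share = εs/(εs + |εd|) = 3.7/(3.7 + 1.2) = 37/49; seller share = |εd|/(εs + |εd|) = 12/49.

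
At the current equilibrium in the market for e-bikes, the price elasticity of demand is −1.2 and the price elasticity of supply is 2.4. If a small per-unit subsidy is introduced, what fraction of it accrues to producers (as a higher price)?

Producer share = 1/3

For a small subsidy around the equilibrium, the benefit split depends on the relative slopes, which at a point are proportional to the elasticities.
Buyer share = εs/(εs + |εd|) = 2.4/(2.4 + 1.2) = 2/3; seller share = |εd|/(εs + |εd|) = 1/3.
So producers capture 1/3 of the subsidy.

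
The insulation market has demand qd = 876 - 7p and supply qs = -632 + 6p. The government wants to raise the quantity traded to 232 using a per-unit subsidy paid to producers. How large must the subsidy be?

Required subsidy s = 52 per unit

At q = 232, invert demand for the buyer price: pb = (876 − 232)/7 = 92; invert supply for the seller price: ps = (232 − (-632))/6 = 144.
The subsidy must fill the gap: s = ps − pb = 144 − 92 = 52.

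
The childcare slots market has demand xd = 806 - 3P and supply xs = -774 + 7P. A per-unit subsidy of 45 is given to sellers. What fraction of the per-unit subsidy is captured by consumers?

Pre-subsidy: 806 - 3P = -774 + 7P gives P* = 158, x* = 332.
With the subsidy, sellers receive Ps = Pb + 45 for each unit, where Pb is the price buyers pay.
Supply in terms of Pb becomes xs = -774 + 7(Pb + 45) = -459 + 7Pb. Setting this equal to demand: 806 - 3Pb = -459 + 7Pb, so Pb = 126.5.
Sellers receive Ps = 126.5 + 45 = 171.5; x' = 806 − 3·126.5 = 426.5.
Buyers' price falls by P* − Pb = 158 − 126.5 = 31.5; sellers' price rises by Ps − P* = 171.5 − 158 = 13.5.
So consumers capture 31.5/45 = 0.7 of each unit of subsidy.

Consumer share = 0.7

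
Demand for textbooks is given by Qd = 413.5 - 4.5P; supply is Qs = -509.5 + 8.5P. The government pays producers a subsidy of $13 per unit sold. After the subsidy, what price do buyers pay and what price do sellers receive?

Pre-subsidy: 413.5 - 4.5P = -509.5 + 8.5P gives P* = 71, Q* = 94.
With the subsidy, sellers receive Ps = Pb + 13 for each unit, where Pb is the price buyers pay.
Supply in terms of Pb becomes Qs = -509.5 + 8.5(Pb + 13) = -399 + 8.5Pb. Setting this equal to demand: 413.5 - 4.5Pb = -399 + 8.5Pb, so Pb = 62.5.
Sellers receive Ps = 62.5 + 13 = 75.5; Q' = 413.5 − 4.5·62.5 = 132.25.

Buyers pay $62.5; sellers receive $75.5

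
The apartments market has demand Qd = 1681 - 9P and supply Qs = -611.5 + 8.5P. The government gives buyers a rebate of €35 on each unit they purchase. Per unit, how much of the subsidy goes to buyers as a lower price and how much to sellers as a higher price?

Pre-subsidy: 1681 - 9P = -611.5 + 8.5P gives P* = 131, Q* = 502.
With the rebate, buyers effectively pay Pb = Ps − 35, where Ps is the price sellers receive.
Demand in terms of Ps becomes Qd = 1681 − 9(Ps − 35) = 1996 - 9Ps. Setting this equal to supply: 1996 - 9Ps = -611.5 + 8.5Ps, so Ps = 149.
Buyers pay Pb = 149 − 35 = 114; Q' = -611.5 + 8.5·149 = 655.
Buyers' price falls by P* − Pb = 131 − 114 = 17; sellers' price rises by Ps − P* = 149 − 131 = 18.

Buyers gain €17 per unit; sellers gain €18 per unit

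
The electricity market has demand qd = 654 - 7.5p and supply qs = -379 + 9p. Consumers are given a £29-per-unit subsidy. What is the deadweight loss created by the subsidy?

Pre-subsidy: 654 - 7.5p = -379 + 9p gives p* = 2066/33, q* = 2029/11.
With the rebate, buyers effectively pay pb = ps − 29, where ps is the price sellers receive.
Demand in terms of ps becomes qd = 654 − 7.5(ps − 29) = 871.5 - 7.5ps. Setting this equal to supply: 871.5 - 7.5ps = -379 + 9ps, so ps = 2501/33.
Buyers pay pb = 2501/33 − 29 = 1544/33; q' = -379 + 9·(2501/33) = 3334/11.
The subsidy expands output by 3334/11 − 2029/11 = 1305/11 past the efficient level; on those units the gap between marginal cost and willingness to pay runs from 0 up to 29.
DWL = ½ × 29 × 1305/11 = 37845/22.

Deadweight loss = 37845/22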